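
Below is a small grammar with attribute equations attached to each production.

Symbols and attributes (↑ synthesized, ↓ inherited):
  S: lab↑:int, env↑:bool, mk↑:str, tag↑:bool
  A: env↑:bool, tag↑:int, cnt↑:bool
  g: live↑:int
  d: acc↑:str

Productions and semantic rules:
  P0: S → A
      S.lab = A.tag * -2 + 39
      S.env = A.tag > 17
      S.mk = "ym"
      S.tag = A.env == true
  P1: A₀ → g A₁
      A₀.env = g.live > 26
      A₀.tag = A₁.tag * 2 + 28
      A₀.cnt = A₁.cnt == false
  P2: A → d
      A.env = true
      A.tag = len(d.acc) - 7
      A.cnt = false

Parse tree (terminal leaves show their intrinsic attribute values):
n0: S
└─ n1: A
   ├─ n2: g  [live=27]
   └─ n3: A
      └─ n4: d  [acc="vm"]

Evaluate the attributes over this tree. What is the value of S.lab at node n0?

3

1. n2.live = 27  [terminal]
2. n4.acc = "vm"  [terminal]
3. n3.env = true  [true]
4. n3.tag = -5  [len(d.acc) - 7]
5. n3.cnt = false  [false]
6. n1.env = true  [g.live > 26]
7. n1.tag = 18  [A₁.tag * 2 + 28]
8. n1.cnt = true  [A₁.cnt == false]
9. n0.lab = 3  [A.tag * -2 + 39]
10. n0.env = true  [A.tag > 17]
11. n0.mk = "ym"  ["ym"]
12. n0.tag = true  [A.env == true]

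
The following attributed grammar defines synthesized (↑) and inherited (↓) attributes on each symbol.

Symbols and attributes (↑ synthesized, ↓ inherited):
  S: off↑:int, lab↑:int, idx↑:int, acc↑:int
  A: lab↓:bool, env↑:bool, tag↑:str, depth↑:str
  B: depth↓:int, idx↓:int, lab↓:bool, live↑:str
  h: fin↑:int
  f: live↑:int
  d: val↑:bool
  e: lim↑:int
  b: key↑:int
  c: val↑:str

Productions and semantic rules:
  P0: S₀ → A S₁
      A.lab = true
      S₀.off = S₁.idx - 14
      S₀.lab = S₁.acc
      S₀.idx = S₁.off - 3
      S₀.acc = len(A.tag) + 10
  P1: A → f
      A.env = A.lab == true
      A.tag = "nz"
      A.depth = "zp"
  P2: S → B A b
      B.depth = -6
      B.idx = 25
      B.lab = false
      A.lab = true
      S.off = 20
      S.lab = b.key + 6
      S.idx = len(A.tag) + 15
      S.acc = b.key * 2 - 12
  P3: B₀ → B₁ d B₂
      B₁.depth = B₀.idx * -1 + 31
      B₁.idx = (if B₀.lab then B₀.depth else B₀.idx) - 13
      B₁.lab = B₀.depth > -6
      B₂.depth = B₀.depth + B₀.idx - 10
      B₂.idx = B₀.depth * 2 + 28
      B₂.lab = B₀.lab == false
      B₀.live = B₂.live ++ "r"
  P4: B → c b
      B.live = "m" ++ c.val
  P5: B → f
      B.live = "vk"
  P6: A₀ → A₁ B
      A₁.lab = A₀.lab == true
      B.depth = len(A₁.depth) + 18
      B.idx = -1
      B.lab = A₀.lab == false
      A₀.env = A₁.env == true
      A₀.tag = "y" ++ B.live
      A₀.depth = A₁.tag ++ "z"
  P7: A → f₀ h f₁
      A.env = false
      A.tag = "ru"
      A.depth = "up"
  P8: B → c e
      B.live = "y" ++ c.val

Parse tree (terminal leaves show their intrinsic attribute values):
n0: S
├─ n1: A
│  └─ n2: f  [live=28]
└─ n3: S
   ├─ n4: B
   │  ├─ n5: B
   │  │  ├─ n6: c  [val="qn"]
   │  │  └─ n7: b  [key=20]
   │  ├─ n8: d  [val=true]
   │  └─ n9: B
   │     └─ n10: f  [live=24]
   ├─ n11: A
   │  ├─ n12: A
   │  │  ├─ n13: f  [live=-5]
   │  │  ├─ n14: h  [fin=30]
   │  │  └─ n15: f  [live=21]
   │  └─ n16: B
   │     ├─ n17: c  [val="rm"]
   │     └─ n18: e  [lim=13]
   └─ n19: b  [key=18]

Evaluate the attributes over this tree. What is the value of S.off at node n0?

1. n1.lab = true  [true]
2. n2.live = 28  [terminal]
3. n1.env = true  [A.lab == true]
4. n1.tag = "nz"  ["nz"]
5. n1.depth = "zp"  ["zp"]
6. n4.depth = -6  [-6]
7. n4.idx = 25  [25]
8. n4.lab = false  [false]
9. n5.depth = 6  [B₀.idx * -1 + 31]
10. n5.idx = 12  [(if B₀.lab then B₀.depth else B₀.idx) - 13]
11. n5.lab = false  [B₀.depth > -6]
12. n6.val = "qn"  [terminal]
13. n7.key = 20  [terminal]
14. n5.live = "mqn"  ["m" ++ c.val]
15. n8.val = true  [terminal]
16. n9.depth = 9  [B₀.depth + B₀.idx - 10]
17. n9.idx = 16  [B₀.depth * 2 + 28]
18. n9.lab = true  [B₀.lab == false]
19. n10.live = 24  [terminal]
20. n9.live = "vk"  ["vk"]
21. n4.live = "vkr"  [B₂.live ++ "r"]
22. n11.lab = true  [true]
23. n12.lab = true  [A₀.lab == true]
24. n13.live = -5  [terminal]
25. n14.fin = 30  [terminal]
26. n15.live = 21  [terminal]
27. n12.env = false  [false]
28. n12.tag = "ru"  ["ru"]
29. n12.depth = "up"  ["up"]
30. n16.depth = 20  [len(A₁.depth) + 18]
31. n16.idx = -1  [-1]
32. n16.lab = false  [A₀.lab == false]
33. n17.val = "rm"  [terminal]
34. n18.lim = 13  [terminal]
35. n16.live = "yrm"  ["y" ++ c.val]
36. n11.env = false  [A₁.env == true]
37. n11.tag = "yyrm"  ["y" ++ B.live]
38. n11.depth = "ruz"  [A₁.tag ++ "z"]
39. n19.key = 18  [terminal]
40. n3.off = 20  [20]
41. n3.lab = 24  [b.key + 6]
42. n3.idx = 19  [len(A.tag) + 15]
43. n3.acc = 24  [b.key * 2 - 12]
44. n0.off = 5  [S₁.idx - 14]
45. n0.lab = 24  [S₁.acc]
46. n0.idx = 17  [S₁.off - 3]
47. n0.acc = 12  [len(A.tag) + 10]

5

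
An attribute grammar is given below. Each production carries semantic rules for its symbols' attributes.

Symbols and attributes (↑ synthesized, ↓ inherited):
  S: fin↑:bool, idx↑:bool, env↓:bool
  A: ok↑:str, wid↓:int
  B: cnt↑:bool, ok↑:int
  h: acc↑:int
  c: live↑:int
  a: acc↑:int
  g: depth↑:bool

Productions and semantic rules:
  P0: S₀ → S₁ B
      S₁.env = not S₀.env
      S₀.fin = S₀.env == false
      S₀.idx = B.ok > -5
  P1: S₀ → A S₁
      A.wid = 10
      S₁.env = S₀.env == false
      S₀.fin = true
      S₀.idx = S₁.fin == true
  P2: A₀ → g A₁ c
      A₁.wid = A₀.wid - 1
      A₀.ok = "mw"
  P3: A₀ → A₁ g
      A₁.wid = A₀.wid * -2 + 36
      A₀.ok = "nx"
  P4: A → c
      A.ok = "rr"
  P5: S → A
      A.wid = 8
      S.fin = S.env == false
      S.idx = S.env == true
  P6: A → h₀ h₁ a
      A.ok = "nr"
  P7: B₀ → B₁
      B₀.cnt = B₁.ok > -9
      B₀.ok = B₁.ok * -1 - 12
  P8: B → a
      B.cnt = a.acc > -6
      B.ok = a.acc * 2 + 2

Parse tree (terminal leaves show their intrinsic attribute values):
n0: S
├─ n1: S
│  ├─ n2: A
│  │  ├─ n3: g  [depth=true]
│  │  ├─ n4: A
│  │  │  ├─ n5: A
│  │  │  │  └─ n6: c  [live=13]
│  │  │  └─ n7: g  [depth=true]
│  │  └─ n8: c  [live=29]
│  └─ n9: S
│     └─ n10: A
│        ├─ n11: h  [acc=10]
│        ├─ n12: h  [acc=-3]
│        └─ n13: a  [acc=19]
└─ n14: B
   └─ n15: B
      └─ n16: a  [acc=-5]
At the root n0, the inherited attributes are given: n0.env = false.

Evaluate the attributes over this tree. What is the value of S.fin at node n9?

true

1. n0.env = false  [given at root]
2. n1.env = true  [not S₀.env]
3. n2.wid = 10  [10]
4. n3.depth = true  [terminal]
5. n4.wid = 9  [A₀.wid - 1]
6. n5.wid = 18  [A₀.wid * -2 + 36]
7. n6.live = 13  [terminal]
8. n5.ok = "rr"  ["rr"]
9. n7.depth = true  [terminal]
10. n4.ok = "nx"  ["nx"]
11. n8.live = 29  [terminal]
12. n2.ok = "mw"  ["mw"]
13. n9.env = false  [S₀.env == false]
14. n10.wid = 8  [8]
15. n11.acc = 10  [terminal]
16. n12.acc = -3  [terminal]
17. n13.acc = 19  [terminal]
18. n10.ok = "nr"  ["nr"]
19. n9.fin = true  [S.env == false]
20. n9.idx = false  [S.env == true]
21. n1.fin = true  [true]
22. n1.idx = true  [S₁.fin == true]
23. n16.acc = -5  [terminal]
24. n15.cnt = true  [a.acc > -6]
25. n15.ok = -8  [a.acc * 2 + 2]
26. n14.cnt = true  [B₁.ok > -9]
27. n14.ok = -4  [B₁.ok * -1 - 12]
28. n0.fin = true  [S₀.env == false]
29. n0.idx = true  [B.ok > -5]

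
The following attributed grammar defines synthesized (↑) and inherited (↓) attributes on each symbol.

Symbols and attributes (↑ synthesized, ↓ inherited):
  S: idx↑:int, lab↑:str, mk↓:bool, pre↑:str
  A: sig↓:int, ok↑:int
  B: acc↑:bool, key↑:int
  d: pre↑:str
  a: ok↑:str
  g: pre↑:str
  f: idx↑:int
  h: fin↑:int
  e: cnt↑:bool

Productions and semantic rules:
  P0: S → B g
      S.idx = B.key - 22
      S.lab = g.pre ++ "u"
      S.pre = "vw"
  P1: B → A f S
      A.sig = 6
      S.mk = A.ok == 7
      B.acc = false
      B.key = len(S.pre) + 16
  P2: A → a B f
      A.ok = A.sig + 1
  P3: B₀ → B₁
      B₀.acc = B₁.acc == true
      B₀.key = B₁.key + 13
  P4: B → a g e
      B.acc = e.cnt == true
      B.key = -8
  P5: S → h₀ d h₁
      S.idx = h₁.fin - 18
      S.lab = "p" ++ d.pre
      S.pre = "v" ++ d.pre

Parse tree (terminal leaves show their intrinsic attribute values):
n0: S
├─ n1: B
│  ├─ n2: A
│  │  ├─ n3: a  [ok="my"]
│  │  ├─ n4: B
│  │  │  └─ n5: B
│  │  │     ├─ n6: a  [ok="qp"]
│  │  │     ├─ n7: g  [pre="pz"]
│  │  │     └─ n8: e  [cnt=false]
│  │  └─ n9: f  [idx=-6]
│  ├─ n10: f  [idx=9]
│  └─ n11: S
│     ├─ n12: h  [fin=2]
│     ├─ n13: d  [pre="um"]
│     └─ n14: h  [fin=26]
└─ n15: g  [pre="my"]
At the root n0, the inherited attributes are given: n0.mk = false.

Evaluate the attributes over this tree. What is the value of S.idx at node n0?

1. n0.mk = false  [given at root]
2. n2.sig = 6  [6]
3. n3.ok = "my"  [terminal]
4. n6.ok = "qp"  [terminal]
5. n7.pre = "pz"  [terminal]
6. n8.cnt = false  [terminal]
7. n5.acc = false  [e.cnt == true]
8. n5.key = -8  [-8]
9. n4.acc = false  [B₁.acc == true]
10. n4.key = 5  [B₁.key + 13]
11. n9.idx = -6  [terminal]
12. n2.ok = 7  [A.sig + 1]
13. n10.idx = 9  [terminal]
14. n11.mk = true  [A.ok == 7]
15. n12.fin = 2  [terminal]
16. n13.pre = "um"  [terminal]
17. n14.fin = 26  [terminal]
18. n11.idx = 8  [h₁.fin - 18]
19. n11.lab = "pum"  ["p" ++ d.pre]
20. n11.pre = "vum"  ["v" ++ d.pre]
21. n1.acc = false  [false]
22. n1.key = 19  [len(S.pre) + 16]
23. n15.pre = "my"  [terminal]
24. n0.idx = -3  [B.key - 22]
25. n0.lab = "myu"  [g.pre ++ "u"]
26. n0.pre = "vw"  ["vw"]

-3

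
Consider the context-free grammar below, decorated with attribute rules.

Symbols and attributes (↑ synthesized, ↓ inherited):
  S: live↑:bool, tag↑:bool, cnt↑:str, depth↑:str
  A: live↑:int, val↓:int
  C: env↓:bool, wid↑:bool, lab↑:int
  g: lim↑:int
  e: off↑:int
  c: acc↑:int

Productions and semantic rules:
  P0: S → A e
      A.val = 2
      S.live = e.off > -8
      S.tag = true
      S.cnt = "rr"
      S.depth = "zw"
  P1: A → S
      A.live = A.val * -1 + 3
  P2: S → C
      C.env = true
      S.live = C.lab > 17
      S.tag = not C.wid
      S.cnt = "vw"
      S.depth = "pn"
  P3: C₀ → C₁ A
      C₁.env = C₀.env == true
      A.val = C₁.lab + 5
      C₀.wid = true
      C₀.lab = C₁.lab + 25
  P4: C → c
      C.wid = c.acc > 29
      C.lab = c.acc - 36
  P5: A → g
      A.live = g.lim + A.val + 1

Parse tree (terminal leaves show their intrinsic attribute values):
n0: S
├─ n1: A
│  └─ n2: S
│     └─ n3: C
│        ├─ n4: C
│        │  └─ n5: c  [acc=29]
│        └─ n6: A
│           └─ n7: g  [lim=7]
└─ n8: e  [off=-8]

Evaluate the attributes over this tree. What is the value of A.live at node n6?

6

1. n1.val = 2  [2]
2. n3.env = true  [true]
3. n4.env = true  [C₀.env == true]
4. n5.acc = 29  [terminal]
5. n4.wid = false  [c.acc > 29]
6. n4.lab = -7  [c.acc - 36]
7. n6.val = -2  [C₁.lab + 5]
8. n7.lim = 7  [terminal]
9. n6.live = 6  [g.lim + A.val + 1]
10. n3.wid = true  [true]
11. n3.lab = 18  [C₁.lab + 25]
12. n2.live = true  [C.lab > 17]
13. n2.tag = false  [not C.wid]
14. n2.cnt = "vw"  ["vw"]
15. n2.depth = "pn"  ["pn"]
16. n1.live = 1  [A.val * -1 + 3]
17. n8.off = -8  [terminal]
18. n0.live = false  [e.off > -8]
19. n0.tag = true  [true]
20. n0.cnt = "rr"  ["rr"]
21. n0.depth = "zw"  ["zw"]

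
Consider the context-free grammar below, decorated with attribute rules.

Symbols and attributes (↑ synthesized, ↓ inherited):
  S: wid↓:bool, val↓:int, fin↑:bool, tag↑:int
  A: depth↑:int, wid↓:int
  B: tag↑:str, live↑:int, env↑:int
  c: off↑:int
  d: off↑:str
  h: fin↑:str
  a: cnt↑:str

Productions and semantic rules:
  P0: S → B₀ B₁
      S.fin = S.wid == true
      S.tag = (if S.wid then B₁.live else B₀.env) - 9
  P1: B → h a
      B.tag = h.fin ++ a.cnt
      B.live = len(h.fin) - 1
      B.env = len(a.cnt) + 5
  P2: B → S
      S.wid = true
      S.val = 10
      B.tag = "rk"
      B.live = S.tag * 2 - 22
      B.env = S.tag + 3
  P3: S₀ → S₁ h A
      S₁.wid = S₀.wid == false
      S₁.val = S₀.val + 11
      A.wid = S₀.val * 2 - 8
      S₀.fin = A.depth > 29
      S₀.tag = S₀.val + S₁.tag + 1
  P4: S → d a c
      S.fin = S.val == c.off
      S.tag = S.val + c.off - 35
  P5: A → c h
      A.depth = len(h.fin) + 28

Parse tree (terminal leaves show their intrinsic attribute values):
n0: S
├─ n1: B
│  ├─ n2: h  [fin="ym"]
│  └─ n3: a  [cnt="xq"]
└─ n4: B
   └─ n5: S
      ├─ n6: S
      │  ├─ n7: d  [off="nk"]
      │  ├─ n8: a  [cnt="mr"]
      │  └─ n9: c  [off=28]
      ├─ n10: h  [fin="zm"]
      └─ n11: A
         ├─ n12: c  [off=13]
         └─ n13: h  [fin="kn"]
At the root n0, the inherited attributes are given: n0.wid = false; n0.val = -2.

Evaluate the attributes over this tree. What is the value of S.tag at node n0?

-2

1. n0.wid = false  [given at root]
2. n0.val = -2  [given at root]
3. n2.fin = "ym"  [terminal]
4. n3.cnt = "xq"  [terminal]
5. n1.tag = "ymxq"  [h.fin ++ a.cnt]
6. n1.live = 1  [len(h.fin) - 1]
7. n1.env = 7  [len(a.cnt) + 5]
8. n5.wid = true  [true]
9. n5.val = 10  [10]
10. n6.wid = false  [S₀.wid == false]
11. n6.val = 21  [S₀.val + 11]
12. n7.off = "nk"  [terminal]
13. n8.cnt = "mr"  [terminal]
14. n9.off = 28  [terminal]
15. n6.fin = false  [S.val == c.off]
16. n6.tag = 14  [S.val + c.off - 35]
17. n10.fin = "zm"  [terminal]
18. n11.wid = 12  [S₀.val * 2 - 8]
19. n12.off = 13  [terminal]
20. n13.fin = "kn"  [terminal]
21. n11.depth = 30  [len(h.fin) + 28]
22. n5.fin = true  [A.depth > 29]
23. n5.tag = 25  [S₀.val + S₁.tag + 1]
24. n4.tag = "rk"  ["rk"]
25. n4.live = 28  [S.tag * 2 - 22]
26. n4.env = 28  [S.tag + 3]
27. n0.fin = false  [S.wid == true]
28. n0.tag = -2  [(if S.wid then B₁.live else B₀.env) - 9]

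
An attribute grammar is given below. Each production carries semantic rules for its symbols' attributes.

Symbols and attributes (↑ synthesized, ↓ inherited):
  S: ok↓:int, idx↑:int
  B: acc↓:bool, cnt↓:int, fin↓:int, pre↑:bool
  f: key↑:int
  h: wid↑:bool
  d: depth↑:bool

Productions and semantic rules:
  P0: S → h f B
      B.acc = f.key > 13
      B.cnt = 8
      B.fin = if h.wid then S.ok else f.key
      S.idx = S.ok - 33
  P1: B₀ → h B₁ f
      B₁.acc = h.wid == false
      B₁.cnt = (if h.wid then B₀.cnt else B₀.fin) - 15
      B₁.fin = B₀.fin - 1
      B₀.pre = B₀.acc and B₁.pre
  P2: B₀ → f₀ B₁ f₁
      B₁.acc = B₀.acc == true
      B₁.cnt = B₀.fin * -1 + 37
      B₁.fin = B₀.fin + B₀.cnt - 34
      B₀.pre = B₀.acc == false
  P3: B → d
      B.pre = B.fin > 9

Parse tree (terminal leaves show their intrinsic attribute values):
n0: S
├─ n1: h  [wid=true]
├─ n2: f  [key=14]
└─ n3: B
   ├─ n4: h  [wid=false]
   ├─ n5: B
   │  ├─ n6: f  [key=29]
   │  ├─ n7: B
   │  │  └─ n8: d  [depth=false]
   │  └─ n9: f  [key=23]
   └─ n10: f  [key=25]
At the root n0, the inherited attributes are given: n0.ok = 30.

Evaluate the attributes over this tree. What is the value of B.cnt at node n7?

1. n0.ok = 30  [given at root]
2. n1.wid = true  [terminal]
3. n2.key = 14  [terminal]
4. n3.acc = true  [f.key > 13]
5. n3.cnt = 8  [8]
6. n3.fin = 30  [if h.wid then S.ok else f.key]
7. n4.wid = false  [terminal]
8. n5.acc = true  [h.wid == false]
9. n5.cnt = 15  [(if h.wid then B₀.cnt else B₀.fin) - 15]
10. n5.fin = 29  [B₀.fin - 1]
11. n6.key = 29  [terminal]
12. n7.acc = true  [B₀.acc == true]
13. n7.cnt = 8  [B₀.fin * -1 + 37]
14. n7.fin = 10  [B₀.fin + B₀.cnt - 34]
15. n8.depth = false  [terminal]
16. n7.pre = true  [B.fin > 9]
17. n9.key = 23  [terminal]
18. n5.pre = false  [B₀.acc == false]
19. n10.key = 25  [terminal]
20. n3.pre = false  [B₀.acc and B₁.pre]
21. n0.idx = -3  [S.ok - 33]

8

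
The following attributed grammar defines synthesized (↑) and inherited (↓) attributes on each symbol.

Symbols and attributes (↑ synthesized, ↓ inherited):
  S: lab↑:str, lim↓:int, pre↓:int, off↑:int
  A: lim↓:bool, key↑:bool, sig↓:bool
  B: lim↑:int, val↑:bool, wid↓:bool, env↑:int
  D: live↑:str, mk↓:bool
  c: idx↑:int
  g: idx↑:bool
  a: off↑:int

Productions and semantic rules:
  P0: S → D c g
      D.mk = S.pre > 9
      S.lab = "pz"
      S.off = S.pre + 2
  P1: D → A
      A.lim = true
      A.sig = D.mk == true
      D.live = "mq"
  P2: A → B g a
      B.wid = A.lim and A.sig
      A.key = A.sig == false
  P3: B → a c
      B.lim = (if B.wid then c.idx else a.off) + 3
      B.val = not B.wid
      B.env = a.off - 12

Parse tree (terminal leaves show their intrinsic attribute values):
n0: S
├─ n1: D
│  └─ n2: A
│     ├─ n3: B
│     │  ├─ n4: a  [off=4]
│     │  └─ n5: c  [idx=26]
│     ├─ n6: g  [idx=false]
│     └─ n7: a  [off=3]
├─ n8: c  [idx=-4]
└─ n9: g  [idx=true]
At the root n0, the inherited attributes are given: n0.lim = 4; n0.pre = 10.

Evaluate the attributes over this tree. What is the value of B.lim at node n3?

1. n0.lim = 4  [given at root]
2. n0.pre = 10  [given at root]
3. n1.mk = true  [S.pre > 9]
4. n2.lim = true  [true]
5. n2.sig = true  [D.mk == true]
6. n3.wid = true  [A.lim and A.sig]
7. n4.off = 4  [terminal]
8. n5.idx = 26  [terminal]
9. n3.lim = 29  [(if B.wid then c.idx else a.off) + 3]
10. n3.val = false  [not B.wid]
11. n3.env = -8  [a.off - 12]
12. n6.idx = false  [terminal]
13. n7.off = 3  [terminal]
14. n2.key = false  [A.sig == false]
15. n1.live = "mq"  ["mq"]
16. n8.idx = -4  [terminal]
17. n9.idx = true  [terminal]
18. n0.lab = "pz"  ["pz"]
19. n0.off = 12  [S.pre + 2]

29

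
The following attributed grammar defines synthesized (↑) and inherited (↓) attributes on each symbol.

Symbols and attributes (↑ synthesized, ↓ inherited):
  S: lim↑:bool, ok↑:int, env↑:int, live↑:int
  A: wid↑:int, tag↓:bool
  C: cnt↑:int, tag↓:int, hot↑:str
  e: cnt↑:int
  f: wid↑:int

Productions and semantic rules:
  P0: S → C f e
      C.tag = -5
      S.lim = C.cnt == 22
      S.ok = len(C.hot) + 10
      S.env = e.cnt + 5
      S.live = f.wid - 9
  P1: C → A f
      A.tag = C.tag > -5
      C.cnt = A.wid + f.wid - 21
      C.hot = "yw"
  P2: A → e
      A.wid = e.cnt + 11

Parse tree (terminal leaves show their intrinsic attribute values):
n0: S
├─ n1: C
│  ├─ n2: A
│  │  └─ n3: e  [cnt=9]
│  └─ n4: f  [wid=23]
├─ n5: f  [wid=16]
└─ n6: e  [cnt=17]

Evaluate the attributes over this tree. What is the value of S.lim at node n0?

1. n1.tag = -5  [-5]
2. n2.tag = false  [C.tag > -5]
3. n3.cnt = 9  [terminal]
4. n2.wid = 20  [e.cnt + 11]
5. n4.wid = 23  [terminal]
6. n1.cnt = 22  [A.wid + f.wid - 21]
7. n1.hot = "yw"  ["yw"]
8. n5.wid = 16  [terminal]
9. n6.cnt = 17  [terminal]
10. n0.lim = true  [C.cnt == 22]
11. n0.ok = 12  [len(C.hot) + 10]
12. n0.env = 22  [e.cnt + 5]
13. n0.live = 7  [f.wid - 9]

true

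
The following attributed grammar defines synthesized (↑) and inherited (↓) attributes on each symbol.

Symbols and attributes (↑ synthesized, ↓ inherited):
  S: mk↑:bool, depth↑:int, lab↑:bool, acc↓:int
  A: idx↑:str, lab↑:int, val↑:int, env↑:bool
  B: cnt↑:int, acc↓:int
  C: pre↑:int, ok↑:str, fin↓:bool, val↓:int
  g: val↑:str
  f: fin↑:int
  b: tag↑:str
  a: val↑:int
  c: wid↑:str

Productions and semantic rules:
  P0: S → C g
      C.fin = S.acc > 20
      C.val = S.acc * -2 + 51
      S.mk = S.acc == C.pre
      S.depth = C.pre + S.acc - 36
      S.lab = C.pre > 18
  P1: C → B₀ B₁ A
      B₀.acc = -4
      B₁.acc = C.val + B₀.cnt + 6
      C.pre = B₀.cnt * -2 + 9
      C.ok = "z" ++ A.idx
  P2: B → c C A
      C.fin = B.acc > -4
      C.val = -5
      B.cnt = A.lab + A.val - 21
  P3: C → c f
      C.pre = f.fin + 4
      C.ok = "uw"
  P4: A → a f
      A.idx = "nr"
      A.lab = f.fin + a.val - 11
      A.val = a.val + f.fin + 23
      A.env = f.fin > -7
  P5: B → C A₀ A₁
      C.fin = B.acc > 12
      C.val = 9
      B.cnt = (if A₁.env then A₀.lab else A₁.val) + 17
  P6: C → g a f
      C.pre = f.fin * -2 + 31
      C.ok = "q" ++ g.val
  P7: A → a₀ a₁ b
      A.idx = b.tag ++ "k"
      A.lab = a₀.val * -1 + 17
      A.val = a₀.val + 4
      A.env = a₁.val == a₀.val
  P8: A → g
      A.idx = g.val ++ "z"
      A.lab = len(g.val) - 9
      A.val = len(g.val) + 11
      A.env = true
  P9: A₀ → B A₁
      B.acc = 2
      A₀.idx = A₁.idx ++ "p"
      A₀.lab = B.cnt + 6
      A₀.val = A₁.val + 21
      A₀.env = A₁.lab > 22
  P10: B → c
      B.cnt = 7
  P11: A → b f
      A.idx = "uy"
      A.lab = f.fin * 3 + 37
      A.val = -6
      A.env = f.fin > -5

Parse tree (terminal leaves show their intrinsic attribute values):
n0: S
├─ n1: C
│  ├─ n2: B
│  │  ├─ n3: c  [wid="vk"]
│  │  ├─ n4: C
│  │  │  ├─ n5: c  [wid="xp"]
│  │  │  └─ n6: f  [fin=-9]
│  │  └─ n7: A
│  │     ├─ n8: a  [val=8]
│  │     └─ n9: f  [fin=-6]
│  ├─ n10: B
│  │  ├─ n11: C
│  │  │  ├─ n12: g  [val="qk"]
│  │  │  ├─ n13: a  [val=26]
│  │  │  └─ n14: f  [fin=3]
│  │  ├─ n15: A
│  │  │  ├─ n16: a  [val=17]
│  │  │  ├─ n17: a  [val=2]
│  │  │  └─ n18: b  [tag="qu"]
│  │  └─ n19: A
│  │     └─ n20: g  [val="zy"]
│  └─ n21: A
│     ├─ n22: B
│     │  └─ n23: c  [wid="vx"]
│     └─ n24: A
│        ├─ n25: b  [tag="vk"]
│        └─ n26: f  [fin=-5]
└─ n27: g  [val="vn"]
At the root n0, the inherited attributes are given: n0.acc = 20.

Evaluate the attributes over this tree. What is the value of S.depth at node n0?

1. n0.acc = 20  [given at root]
2. n1.fin = false  [S.acc > 20]
3. n1.val = 11  [S.acc * -2 + 51]
4. n2.acc = -4  [-4]
5. n3.wid = "vk"  [terminal]
6. n4.fin = false  [B.acc > -4]
7. n4.val = -5  [-5]
8. n5.wid = "xp"  [terminal]
9. n6.fin = -9  [terminal]
10. n4.pre = -5  [f.fin + 4]
11. n4.ok = "uw"  ["uw"]
12. n8.val = 8  [terminal]
13. n9.fin = -6  [terminal]
14. n7.idx = "nr"  ["nr"]
15. n7.lab = -9  [f.fin + a.val - 11]
16. n7.val = 25  [a.val + f.fin + 23]
17. n7.env = true  [f.fin > -7]
18. n2.cnt = -5  [A.lab + A.val - 21]
19. n10.acc = 12  [C.val + B₀.cnt + 6]
20. n11.fin = false  [B.acc > 12]
21. n11.val = 9  [9]
22. n12.val = "qk"  [terminal]
23. n13.val = 26  [terminal]
24. n14.fin = 3  [terminal]
25. n11.pre = 25  [f.fin * -2 + 31]
26. n11.ok = "qqk"  ["q" ++ g.val]
27. n16.val = 17  [terminal]
28. n17.val = 2  [terminal]
29. n18.tag = "qu"  [terminal]
30. n15.idx = "quk"  [b.tag ++ "k"]
31. n15.lab = 0  [a₀.val * -1 + 17]
32. n15.val = 21  [a₀.val + 4]
33. n15.env = false  [a₁.val == a₀.val]
34. n20.val = "zy"  [terminal]
35. n19.idx = "zyz"  [g.val ++ "z"]
36. n19.lab = -7  [len(g.val) - 9]
37. n19.val = 13  [len(g.val) + 11]
38. n19.env = true  [true]
39. n10.cnt = 17  [(if A₁.env then A₀.lab else A₁.val) + 17]
40. n22.acc = 2  [2]
41. n23.wid = "vx"  [terminal]
42. n22.cnt = 7  [7]
43. n25.tag = "vk"  [terminal]
44. n26.fin = -5  [terminal]
45. n24.idx = "uy"  ["uy"]
46. n24.lab = 22  [f.fin * 3 + 37]
47. n24.val = -6  [-6]
48. n24.env = false  [f.fin > -5]
49. n21.idx = "uyp"  [A₁.idx ++ "p"]
50. n21.lab = 13  [B.cnt + 6]
51. n21.val = 15  [A₁.val + 21]
52. n21.env = false  [A₁.lab > 22]
53. n1.pre = 19  [B₀.cnt * -2 + 9]
54. n1.ok = "zuyp"  ["z" ++ A.idx]
55. n27.val = "vn"  [terminal]
56. n0.mk = false  [S.acc == C.pre]
57. n0.depth = 3  [C.pre + S.acc - 36]
58. n0.lab = true  [C.pre > 18]

3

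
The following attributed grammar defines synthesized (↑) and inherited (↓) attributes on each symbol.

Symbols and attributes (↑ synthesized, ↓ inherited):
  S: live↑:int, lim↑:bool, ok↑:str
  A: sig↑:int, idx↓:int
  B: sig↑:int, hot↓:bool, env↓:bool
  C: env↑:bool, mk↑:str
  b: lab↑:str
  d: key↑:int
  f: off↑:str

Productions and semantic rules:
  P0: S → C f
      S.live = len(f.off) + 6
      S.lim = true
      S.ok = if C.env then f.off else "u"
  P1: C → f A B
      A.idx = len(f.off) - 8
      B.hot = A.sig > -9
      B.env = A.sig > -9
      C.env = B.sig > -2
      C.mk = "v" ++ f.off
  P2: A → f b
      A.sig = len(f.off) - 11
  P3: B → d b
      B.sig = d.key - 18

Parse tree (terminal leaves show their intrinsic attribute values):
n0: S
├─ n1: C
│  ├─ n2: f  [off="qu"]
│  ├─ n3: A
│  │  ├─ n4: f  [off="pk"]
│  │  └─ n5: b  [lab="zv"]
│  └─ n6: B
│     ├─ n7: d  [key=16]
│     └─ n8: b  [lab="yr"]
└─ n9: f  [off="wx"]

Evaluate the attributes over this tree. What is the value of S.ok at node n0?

1. n2.off = "qu"  [terminal]
2. n3.idx = -6  [len(f.off) - 8]
3. n4.off = "pk"  [terminal]
4. n5.lab = "zv"  [terminal]
5. n3.sig = -9  [len(f.off) - 11]
6. n6.hot = false  [A.sig > -9]
7. n6.env = false  [A.sig > -9]
8. n7.key = 16  [terminal]
9. n8.lab = "yr"  [terminal]
10. n6.sig = -2  [d.key - 18]
11. n1.env = false  [B.sig > -2]
12. n1.mk = "vqu"  ["v" ++ f.off]
13. n9.off = "wx"  [terminal]
14. n0.live = 8  [len(f.off) + 6]
15. n0.lim = true  [true]
16. n0.ok = "u"  [if C.env then f.off else "u"]

"u"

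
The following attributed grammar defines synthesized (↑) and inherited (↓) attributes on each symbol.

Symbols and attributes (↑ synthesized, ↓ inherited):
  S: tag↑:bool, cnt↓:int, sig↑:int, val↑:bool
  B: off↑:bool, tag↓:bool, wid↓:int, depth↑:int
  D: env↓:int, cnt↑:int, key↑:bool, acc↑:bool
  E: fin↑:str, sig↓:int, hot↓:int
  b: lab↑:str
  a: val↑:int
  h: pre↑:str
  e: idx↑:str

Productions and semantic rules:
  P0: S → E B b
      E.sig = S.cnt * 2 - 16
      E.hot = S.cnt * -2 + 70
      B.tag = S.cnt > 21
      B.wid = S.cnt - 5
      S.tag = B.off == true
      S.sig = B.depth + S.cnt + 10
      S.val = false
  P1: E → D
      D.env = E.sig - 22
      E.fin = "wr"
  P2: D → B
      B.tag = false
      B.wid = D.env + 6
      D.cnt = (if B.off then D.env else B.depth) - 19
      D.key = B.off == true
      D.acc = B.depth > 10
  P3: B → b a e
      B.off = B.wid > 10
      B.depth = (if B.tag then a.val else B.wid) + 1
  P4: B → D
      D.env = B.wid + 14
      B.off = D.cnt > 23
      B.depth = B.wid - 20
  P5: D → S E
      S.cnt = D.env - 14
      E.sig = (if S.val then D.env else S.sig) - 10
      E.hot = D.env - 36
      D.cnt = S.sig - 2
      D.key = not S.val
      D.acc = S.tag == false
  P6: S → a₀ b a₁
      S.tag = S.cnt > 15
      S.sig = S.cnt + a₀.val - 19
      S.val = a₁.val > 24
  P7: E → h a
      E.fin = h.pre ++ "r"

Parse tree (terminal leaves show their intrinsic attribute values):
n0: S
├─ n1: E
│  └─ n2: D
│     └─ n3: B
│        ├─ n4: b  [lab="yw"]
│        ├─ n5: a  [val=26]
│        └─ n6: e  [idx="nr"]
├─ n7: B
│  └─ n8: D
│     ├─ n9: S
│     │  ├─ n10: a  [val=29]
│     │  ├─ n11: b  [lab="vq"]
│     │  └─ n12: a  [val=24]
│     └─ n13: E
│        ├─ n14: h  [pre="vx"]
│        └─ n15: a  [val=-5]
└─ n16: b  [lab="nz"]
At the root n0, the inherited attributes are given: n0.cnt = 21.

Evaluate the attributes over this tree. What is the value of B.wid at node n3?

1. n0.cnt = 21  [given at root]
2. n1.sig = 26  [S.cnt * 2 - 16]
3. n1.hot = 28  [S.cnt * -2 + 70]
4. n2.env = 4  [E.sig - 22]
5. n3.tag = false  [false]
6. n3.wid = 10  [D.env + 6]
7. n4.lab = "yw"  [terminal]
8. n5.val = 26  [terminal]
9. n6.idx = "nr"  [terminal]
10. n3.off = false  [B.wid > 10]
11. n3.depth = 11  [(if B.tag then a.val else B.wid) + 1]
12. n2.cnt = -8  [(if B.off then D.env else B.depth) - 19]
13. n2.key = false  [B.off == true]
14. n2.acc = true  [B.depth > 10]
15. n1.fin = "wr"  ["wr"]
16. n7.tag = false  [S.cnt > 21]
17. n7.wid = 16  [S.cnt - 5]
18. n8.env = 30  [B.wid + 14]
19. n9.cnt = 16  [D.env - 14]
20. n10.val = 29  [terminal]
21. n11.lab = "vq"  [terminal]
22. n12.val = 24  [terminal]
23. n9.tag = true  [S.cnt > 15]
24. n9.sig = 26  [S.cnt + a₀.val - 19]
25. n9.val = false  [a₁.val > 24]
26. n13.sig = 16  [(if S.val then D.env else S.sig) - 10]
27. n13.hot = -6  [D.env - 36]
28. n14.pre = "vx"  [terminal]
29. n15.val = -5  [terminal]
30. n13.fin = "vxr"  [h.pre ++ "r"]
31. n8.cnt = 24  [S.sig - 2]
32. n8.key = true  [not S.val]
33. n8.acc = false  [S.tag == false]
34. n7.off = true  [D.cnt > 23]
35. n7.depth = -4  [B.wid - 20]
36. n16.lab = "nz"  [terminal]
37. n0.tag = true  [B.off == true]
38. n0.sig = 27  [B.depth + S.cnt + 10]
39. n0.val = false  [false]

10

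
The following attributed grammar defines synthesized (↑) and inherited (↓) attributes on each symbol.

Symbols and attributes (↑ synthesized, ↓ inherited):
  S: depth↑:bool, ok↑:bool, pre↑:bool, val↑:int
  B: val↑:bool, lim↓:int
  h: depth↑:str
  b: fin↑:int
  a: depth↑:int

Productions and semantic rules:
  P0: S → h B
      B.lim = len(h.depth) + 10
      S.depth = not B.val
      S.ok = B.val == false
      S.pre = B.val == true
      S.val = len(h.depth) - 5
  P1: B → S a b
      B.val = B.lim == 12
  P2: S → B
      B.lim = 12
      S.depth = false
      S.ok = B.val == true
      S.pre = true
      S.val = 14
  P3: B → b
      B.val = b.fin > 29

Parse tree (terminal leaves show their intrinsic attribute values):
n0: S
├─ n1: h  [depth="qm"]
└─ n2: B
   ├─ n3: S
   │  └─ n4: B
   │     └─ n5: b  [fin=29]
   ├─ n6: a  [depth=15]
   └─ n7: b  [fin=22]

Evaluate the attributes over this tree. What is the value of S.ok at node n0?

false

1. n1.depth = "qm"  [terminal]
2. n2.lim = 12  [len(h.depth) + 10]
3. n4.lim = 12  [12]
4. n5.fin = 29  [terminal]
5. n4.val = false  [b.fin > 29]
6. n3.depth = false  [false]
7. n3.ok = false  [B.val == true]
8. n3.pre = true  [true]
9. n3.val = 14  [14]
10. n6.depth = 15  [terminal]
11. n7.fin = 22  [terminal]
12. n2.val = true  [B.lim == 12]
13. n0.depth = false  [not B.val]
14. n0.ok = false  [B.val == false]
15. n0.pre = true  [B.val == true]
16. n0.val = -3  [len(h.depth) - 5]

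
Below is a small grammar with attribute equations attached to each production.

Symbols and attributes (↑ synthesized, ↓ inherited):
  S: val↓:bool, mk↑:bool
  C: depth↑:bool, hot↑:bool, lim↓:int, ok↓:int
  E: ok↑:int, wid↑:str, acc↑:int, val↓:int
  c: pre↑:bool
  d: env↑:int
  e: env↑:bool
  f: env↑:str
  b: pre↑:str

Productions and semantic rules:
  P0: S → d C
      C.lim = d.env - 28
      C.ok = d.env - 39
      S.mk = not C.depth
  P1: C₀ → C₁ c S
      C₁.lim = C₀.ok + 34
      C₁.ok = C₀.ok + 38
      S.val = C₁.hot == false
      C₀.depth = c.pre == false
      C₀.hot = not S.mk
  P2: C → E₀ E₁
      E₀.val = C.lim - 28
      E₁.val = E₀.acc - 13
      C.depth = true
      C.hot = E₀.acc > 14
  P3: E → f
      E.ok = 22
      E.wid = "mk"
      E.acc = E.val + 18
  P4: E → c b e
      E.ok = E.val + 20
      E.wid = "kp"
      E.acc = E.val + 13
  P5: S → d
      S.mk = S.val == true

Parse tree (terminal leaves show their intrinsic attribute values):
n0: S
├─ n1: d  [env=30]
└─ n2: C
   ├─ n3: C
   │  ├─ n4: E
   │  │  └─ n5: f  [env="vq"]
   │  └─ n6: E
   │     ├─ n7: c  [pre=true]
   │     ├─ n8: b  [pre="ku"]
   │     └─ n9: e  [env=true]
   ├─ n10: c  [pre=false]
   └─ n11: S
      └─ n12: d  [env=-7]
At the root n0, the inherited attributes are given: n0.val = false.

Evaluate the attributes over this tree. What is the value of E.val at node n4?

-3

1. n0.val = false  [given at root]
2. n1.env = 30  [terminal]
3. n2.lim = 2  [d.env - 28]
4. n2.ok = -9  [d.env - 39]
5. n3.lim = 25  [C₀.ok + 34]
6. n3.ok = 29  [C₀.ok + 38]
7. n4.val = -3  [C.lim - 28]
8. n5.env = "vq"  [terminal]
9. n4.ok = 22  [22]
10. n4.wid = "mk"  ["mk"]
11. n4.acc = 15  [E.val + 18]
12. n6.val = 2  [E₀.acc - 13]
13. n7.pre = true  [terminal]
14. n8.pre = "ku"  [terminal]
15. n9.env = true  [terminal]
16. n6.ok = 22  [E.val + 20]
17. n6.wid = "kp"  ["kp"]
18. n6.acc = 15  [E.val + 13]
19. n3.depth = true  [true]
20. n3.hot = true  [E₀.acc > 14]
21. n10.pre = false  [terminal]
22. n11.val = false  [C₁.hot == false]
23. n12.env = -7  [terminal]
24. n11.mk = false  [S.val == true]
25. n2.depth = true  [c.pre == false]
26. n2.hot = true  [not S.mk]
27. n0.mk = false  [not C.depth]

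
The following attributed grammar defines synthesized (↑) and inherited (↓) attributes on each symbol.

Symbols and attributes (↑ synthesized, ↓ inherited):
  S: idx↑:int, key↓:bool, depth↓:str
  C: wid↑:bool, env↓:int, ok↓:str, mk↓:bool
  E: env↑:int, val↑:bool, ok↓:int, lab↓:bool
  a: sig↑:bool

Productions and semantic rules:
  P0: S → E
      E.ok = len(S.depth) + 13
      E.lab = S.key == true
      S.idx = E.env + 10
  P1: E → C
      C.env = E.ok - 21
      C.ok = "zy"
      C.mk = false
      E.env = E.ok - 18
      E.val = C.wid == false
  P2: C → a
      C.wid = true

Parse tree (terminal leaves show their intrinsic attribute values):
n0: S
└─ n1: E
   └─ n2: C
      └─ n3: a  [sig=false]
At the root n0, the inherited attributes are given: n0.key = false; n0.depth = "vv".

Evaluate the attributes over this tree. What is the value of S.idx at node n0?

7

1. n0.key = false  [given at root]
2. n0.depth = "vv"  [given at root]
3. n1.ok = 15  [len(S.depth) + 13]
4. n1.lab = false  [S.key == true]
5. n2.env = -6  [E.ok - 21]
6. n2.ok = "zy"  ["zy"]
7. n2.mk = false  [false]
8. n3.sig = false  [terminal]
9. n2.wid = true  [true]
10. n1.env = -3  [E.ok - 18]
11. n1.val = false  [C.wid == false]
12. n0.idx = 7  [E.env + 10]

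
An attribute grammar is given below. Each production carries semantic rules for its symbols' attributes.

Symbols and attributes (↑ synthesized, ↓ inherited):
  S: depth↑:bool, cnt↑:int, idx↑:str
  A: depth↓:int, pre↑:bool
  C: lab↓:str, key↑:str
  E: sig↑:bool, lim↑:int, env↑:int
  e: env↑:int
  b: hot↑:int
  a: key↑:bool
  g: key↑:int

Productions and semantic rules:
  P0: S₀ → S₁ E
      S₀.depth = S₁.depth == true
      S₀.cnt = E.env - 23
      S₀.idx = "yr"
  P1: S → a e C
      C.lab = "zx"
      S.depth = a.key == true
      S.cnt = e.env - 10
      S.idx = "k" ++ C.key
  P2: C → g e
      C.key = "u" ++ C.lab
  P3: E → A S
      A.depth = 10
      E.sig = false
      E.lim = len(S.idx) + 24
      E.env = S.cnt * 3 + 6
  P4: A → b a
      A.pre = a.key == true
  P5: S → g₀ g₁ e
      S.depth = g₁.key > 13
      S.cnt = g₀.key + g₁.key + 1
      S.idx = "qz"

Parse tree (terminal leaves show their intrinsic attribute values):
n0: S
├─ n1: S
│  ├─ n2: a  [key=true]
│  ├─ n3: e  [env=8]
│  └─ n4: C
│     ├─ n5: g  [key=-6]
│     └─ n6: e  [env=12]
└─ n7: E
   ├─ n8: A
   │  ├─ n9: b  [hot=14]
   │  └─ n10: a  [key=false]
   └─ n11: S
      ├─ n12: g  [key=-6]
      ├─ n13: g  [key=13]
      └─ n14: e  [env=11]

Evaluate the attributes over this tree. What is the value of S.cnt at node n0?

7

1. n2.key = true  [terminal]
2. n3.env = 8  [terminal]
3. n4.lab = "zx"  ["zx"]
4. n5.key = -6  [terminal]
5. n6.env = 12  [terminal]
6. n4.key = "uzx"  ["u" ++ C.lab]
7. n1.depth = true  [a.key == true]
8. n1.cnt = -2  [e.env - 10]
9. n1.idx = "kuzx"  ["k" ++ C.key]
10. n8.depth = 10  [10]
11. n9.hot = 14  [terminal]
12. n10.key = false  [terminal]
13. n8.pre = false  [a.key == true]
14. n12.key = -6  [terminal]
15. n13.key = 13  [terminal]
16. n14.env = 11  [terminal]
17. n11.depth = false  [g₁.key > 13]
18. n11.cnt = 8  [g₀.key + g₁.key + 1]
19. n11.idx = "qz"  ["qz"]
20. n7.sig = false  [false]
21. n7.lim = 26  [len(S.idx) + 24]
22. n7.env = 30  [S.cnt * 3 + 6]
23. n0.depth = true  [S₁.depth == true]
24. n0.cnt = 7  [E.env - 23]
25. n0.idx = "yr"  ["yr"]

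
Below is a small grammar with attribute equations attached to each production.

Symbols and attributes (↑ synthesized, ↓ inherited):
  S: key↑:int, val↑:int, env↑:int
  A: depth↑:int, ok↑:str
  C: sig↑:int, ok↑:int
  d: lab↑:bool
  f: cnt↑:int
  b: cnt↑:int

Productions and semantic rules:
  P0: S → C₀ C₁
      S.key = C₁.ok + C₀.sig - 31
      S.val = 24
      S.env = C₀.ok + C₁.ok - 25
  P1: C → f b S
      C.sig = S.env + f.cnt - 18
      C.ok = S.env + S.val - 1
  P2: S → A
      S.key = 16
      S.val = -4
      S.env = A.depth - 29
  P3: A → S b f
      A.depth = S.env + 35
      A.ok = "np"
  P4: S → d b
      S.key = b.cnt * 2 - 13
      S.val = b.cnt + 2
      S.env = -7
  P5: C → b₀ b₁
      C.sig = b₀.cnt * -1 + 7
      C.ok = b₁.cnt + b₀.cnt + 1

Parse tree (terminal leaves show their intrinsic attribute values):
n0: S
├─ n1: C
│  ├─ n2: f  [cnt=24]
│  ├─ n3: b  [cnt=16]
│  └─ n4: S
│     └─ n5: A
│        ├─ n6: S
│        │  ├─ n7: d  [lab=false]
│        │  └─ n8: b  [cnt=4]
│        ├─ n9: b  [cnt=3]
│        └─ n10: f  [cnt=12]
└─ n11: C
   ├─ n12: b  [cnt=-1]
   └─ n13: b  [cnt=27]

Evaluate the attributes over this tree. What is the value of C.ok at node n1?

-6

1. n2.cnt = 24  [terminal]
2. n3.cnt = 16  [terminal]
3. n7.lab = false  [terminal]
4. n8.cnt = 4  [terminal]
5. n6.key = -5  [b.cnt * 2 - 13]
6. n6.val = 6  [b.cnt + 2]
7. n6.env = -7  [-7]
8. n9.cnt = 3  [terminal]
9. n10.cnt = 12  [terminal]
10. n5.depth = 28  [S.env + 35]
11. n5.ok = "np"  ["np"]
12. n4.key = 16  [16]
13. n4.val = -4  [-4]
14. n4.env = -1  [A.depth - 29]
15. n1.sig = 5  [S.env + f.cnt - 18]
16. n1.ok = -6  [S.env + S.val - 1]
17. n12.cnt = -1  [terminal]
18. n13.cnt = 27  [terminal]
19. n11.sig = 8  [b₀.cnt * -1 + 7]
20. n11.ok = 27  [b₁.cnt + b₀.cnt + 1]
21. n0.key = 1  [C₁.ok + C₀.sig - 31]
22. n0.val = 24  [24]
23. n0.env = -4  [C₀.ok + C₁.ok - 25]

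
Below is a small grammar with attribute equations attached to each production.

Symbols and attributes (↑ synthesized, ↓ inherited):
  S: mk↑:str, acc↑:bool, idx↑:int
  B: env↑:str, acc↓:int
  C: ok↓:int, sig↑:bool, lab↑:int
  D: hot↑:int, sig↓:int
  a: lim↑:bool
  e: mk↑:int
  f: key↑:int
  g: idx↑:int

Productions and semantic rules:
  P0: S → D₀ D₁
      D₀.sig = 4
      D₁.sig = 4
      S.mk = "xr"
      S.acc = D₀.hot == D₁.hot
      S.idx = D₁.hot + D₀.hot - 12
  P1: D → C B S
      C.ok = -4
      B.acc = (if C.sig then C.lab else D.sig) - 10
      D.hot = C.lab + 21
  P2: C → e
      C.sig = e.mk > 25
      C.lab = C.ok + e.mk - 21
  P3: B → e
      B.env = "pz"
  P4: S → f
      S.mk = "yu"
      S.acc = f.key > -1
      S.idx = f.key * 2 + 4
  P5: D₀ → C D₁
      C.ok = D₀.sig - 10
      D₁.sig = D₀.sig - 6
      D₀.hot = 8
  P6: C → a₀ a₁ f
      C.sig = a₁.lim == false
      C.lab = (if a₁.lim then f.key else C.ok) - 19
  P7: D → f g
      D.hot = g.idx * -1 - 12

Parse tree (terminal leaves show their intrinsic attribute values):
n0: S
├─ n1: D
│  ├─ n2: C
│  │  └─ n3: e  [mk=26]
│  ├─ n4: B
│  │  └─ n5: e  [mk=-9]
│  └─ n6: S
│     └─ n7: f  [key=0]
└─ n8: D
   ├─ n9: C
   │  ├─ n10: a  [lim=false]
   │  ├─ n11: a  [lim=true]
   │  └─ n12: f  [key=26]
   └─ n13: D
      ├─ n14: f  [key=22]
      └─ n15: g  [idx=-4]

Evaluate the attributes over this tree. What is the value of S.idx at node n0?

18

1. n1.sig = 4  [4]
2. n2.ok = -4  [-4]
3. n3.mk = 26  [terminal]
4. n2.sig = true  [e.mk > 25]
5. n2.lab = 1  [C.ok + e.mk - 21]
6. n4.acc = -9  [(if C.sig then C.lab else D.sig) - 10]
7. n5.mk = -9  [terminal]
8. n4.env = "pz"  ["pz"]
9. n7.key = 0  [terminal]
10. n6.mk = "yu"  ["yu"]
11. n6.acc = true  [f.key > -1]
12. n6.idx = 4  [f.key * 2 + 4]
13. n1.hot = 22  [C.lab + 21]
14. n8.sig = 4  [4]
15. n9.ok = -6  [D₀.sig - 10]
16. n10.lim = false  [terminal]
17. n11.lim = true  [terminal]
18. n12.key = 26  [terminal]
19. n9.sig = false  [a₁.lim == false]
20. n9.lab = 7  [(if a₁.lim then f.key else C.ok) - 19]
21. n13.sig = -2  [D₀.sig - 6]
22. n14.key = 22  [terminal]
23. n15.idx = -4  [terminal]
24. n13.hot = -8  [g.idx * -1 - 12]
25. n8.hot = 8  [8]
26. n0.mk = "xr"  ["xr"]
27. n0.acc = false  [D₀.hot == D₁.hot]
28. n0.idx = 18  [D₁.hot + D₀.hot - 12]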